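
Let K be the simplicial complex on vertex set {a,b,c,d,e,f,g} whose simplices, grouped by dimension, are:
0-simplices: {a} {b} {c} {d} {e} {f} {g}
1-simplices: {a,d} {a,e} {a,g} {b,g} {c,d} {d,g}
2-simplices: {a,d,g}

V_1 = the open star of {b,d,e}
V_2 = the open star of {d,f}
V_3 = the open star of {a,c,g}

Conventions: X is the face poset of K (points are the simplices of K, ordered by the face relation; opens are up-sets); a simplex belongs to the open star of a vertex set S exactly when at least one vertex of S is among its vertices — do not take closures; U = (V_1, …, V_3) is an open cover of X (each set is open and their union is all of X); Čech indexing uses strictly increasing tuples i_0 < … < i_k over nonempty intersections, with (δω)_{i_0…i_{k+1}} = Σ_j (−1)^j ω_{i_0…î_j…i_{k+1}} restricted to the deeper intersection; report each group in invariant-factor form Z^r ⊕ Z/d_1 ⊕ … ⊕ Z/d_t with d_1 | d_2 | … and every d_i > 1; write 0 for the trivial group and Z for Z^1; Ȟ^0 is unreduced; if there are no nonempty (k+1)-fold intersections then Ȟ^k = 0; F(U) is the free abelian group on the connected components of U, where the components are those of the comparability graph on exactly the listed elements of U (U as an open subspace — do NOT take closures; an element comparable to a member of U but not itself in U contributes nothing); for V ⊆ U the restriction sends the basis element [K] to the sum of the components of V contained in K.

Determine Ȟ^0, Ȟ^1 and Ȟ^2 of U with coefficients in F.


nerve of the cover:
  V1={{b},{d},{e},{a,d},{a,e},{b,g},{c,d},{d,g},{a,d,g}} V2={{d},{f},{a,d},{c,d},{d,g},{a,d,g}} V3={{a},{c},{g},{a,d},{a,e},{a,g},{b,g},{c,d},{d,g},{a,d,g}}
  V12={{d},{a,d},{c,d},{d,g},{a,d,g}} V13={{a,d},{a,e},{b,g},{c,d},{d,g},{a,d,g}} V23={{a,d},{c,d},{d,g},{a,d,g}}
  V123={{a,d},{c,d},{d,g},{a,d,g}}
components per intersection:
  V1: {{b},{b,g}} {{d},{a,d},{c,d},{d,g},{a,d,g}} {{e},{a,e}}
  V2: {{d},{a,d},{c,d},{d,g},{a,d,g}} {{f}}
  V3: {{a},{g},{a,d},{a,e},{a,g},{b,g},{d,g},{a,d,g}} {{c},{c,d}}
  V12: {{d},{a,d},{c,d},{d,g},{a,d,g}}
  V13: {{a,d},{d,g},{a,d,g}} {{a,e}} {{b,g}} {{c,d}}
  V23: {{a,d},{d,g},{a,d,g}} {{c,d}}
  V123: {{a,d},{d,g},{a,d,g}} {{c,d}}
C dims 7,7,2; δ0: rk 5, SNF 1^5; δ1: rk 2, SNF 1^2
Ȟ^0 = (7 − 5) − 0 = 2, so Ȟ^0 ≅ Z^2
Ȟ^1 = (7 − 2) − 5 = 0, so Ȟ^1 ≅ 0
Ȟ^2 = (2 − 0) − 2 = 0, so Ȟ^2 ≅ 0

Ȟ^0(U;F) ≅ Z^2, Ȟ^1(U;F) ≅ 0, Ȟ^2(U;F) ≅ 0


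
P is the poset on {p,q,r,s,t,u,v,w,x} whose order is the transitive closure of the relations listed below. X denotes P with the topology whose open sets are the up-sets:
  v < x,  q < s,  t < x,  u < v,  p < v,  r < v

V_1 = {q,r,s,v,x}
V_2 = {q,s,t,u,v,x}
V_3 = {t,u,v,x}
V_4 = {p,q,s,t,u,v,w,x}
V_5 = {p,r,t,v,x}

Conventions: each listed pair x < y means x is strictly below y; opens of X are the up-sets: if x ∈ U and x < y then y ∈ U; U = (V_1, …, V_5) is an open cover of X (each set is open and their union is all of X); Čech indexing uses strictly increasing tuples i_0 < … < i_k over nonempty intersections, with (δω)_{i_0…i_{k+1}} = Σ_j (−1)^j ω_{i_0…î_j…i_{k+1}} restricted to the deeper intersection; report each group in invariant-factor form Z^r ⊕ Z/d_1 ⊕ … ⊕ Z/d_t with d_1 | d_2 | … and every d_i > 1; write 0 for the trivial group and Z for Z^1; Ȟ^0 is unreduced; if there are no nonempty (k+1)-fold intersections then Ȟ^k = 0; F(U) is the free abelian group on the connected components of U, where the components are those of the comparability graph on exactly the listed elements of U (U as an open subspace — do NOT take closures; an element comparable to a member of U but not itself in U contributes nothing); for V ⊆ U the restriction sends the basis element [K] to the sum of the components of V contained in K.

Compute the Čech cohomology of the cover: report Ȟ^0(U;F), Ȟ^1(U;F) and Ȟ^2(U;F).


Ȟ^0 = Z^3; Ȟ^1 = 0; Ȟ^2 = 0

nerve simplices:
  V12={q,s,v,x} V13={v,x} V14={q,s,v,x} V15={r,v,x} V23={t,u,v,x} V24={q,s,t,u,v,x} V25={t,v,x} V34={t,u,v,x} V35={t,v,x} V45={p,t,v,x}
  V123={v,x} V124={q,s,v,x} V125={v,x} V134={v,x} V135={v,x} V145={v,x} V234={t,u,v,x} V235={t,v,x} V245={t,v,x} V345={t,v,x}
  V1234={v,x} V1235={v,x} V1245={v,x} V1345={v,x} V2345={t,v,x}
  V12345={v,x}
components per intersection:
  V1: {q,s} {r,v,x}
  V2: {q,s} {t,u,v,x}
  V3: {t,u,v,x}
  V4: {p,t,u,v,x} {q,s} {w}
  V5: {p,r,t,v,x}
  V12: {q,s} {v,x}
  V13: {v,x}
  V14: {q,s} {v,x}
  V15: {r,v,x}
  V23: {t,u,v,x}
  V24: {q,s} {t,u,v,x}
  V25: {t,v,x}
  V34: {t,u,v,x}
  V35: {t,v,x}
  V45: {p,t,v,x}
  V123: {v,x}
  V124: {q,s} {v,x}
  V125: {v,x}
  V134: {v,x}
  V135: {v,x}
  V145: {v,x}
  V234: {t,u,v,x}
  V235: {t,v,x}
  V245: {t,v,x}
  V345: {t,v,x}
  V1234: {v,x}
  V1235: {v,x}
  V1245: {v,x}
  V1345: {v,x}
  V2345: {t,v,x}
  V12345: {v,x}
C dims 9,13,11,5; δ0: rk 6, SNF 1^6; δ1: rk 7, SNF 1^7; δ2: rk 4, SNF 1^4
degree 0: 9−6−0 = 3 → Ȟ^0 ≅ Z^3
degree 1: 13−7−6 = 0 → Ȟ^1 ≅ 0
degree 2: 11−4−7 = 0 → Ȟ^2 ≅ 0


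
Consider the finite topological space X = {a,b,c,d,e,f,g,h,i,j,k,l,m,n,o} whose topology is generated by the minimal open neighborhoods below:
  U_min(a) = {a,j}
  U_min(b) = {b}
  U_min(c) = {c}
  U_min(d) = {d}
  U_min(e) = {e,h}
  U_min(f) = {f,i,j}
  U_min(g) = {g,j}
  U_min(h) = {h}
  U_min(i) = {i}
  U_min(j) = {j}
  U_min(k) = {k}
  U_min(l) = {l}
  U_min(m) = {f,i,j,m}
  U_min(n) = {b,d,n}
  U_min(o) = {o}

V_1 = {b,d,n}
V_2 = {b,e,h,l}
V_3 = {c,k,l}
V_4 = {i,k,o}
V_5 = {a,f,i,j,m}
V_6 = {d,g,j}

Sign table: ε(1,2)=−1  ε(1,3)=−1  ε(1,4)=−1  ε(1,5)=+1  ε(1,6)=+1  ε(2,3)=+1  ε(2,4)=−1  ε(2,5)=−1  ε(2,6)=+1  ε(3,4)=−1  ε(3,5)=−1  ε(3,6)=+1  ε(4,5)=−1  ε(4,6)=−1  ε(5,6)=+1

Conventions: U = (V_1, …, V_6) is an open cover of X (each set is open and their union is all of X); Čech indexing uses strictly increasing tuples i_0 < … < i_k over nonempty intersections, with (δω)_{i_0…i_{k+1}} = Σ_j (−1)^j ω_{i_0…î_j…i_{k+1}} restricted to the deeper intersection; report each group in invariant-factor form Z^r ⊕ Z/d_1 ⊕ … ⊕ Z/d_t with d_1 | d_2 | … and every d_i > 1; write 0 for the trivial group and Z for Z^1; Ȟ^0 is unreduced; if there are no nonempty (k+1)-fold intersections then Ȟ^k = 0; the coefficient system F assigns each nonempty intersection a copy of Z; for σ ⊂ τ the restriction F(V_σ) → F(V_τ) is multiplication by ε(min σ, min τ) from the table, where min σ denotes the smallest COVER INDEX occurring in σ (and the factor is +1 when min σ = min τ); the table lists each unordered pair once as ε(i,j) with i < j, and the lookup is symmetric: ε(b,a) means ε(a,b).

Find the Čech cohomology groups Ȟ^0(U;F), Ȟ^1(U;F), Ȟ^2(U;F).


Ȟ^0 ≅ 0, Ȟ^1 ≅ Z/2 and Ȟ^2 ≅ 0

nerve simplices:
  V12={b} V16={d} V23={l} V34={k} V45={i} V56={j}
C dims 6,6; δ0: rk 6, SNF 1^5·2
degree 0: 6−6−0 = 0 → Ȟ^0 ≅ 0
degree 1: 6−0−6 = 0 plus torsion [2] → Ȟ^1 ≅ Z/2
degree 2: 0−0−0 = 0 → Ȟ^2 ≅ 0


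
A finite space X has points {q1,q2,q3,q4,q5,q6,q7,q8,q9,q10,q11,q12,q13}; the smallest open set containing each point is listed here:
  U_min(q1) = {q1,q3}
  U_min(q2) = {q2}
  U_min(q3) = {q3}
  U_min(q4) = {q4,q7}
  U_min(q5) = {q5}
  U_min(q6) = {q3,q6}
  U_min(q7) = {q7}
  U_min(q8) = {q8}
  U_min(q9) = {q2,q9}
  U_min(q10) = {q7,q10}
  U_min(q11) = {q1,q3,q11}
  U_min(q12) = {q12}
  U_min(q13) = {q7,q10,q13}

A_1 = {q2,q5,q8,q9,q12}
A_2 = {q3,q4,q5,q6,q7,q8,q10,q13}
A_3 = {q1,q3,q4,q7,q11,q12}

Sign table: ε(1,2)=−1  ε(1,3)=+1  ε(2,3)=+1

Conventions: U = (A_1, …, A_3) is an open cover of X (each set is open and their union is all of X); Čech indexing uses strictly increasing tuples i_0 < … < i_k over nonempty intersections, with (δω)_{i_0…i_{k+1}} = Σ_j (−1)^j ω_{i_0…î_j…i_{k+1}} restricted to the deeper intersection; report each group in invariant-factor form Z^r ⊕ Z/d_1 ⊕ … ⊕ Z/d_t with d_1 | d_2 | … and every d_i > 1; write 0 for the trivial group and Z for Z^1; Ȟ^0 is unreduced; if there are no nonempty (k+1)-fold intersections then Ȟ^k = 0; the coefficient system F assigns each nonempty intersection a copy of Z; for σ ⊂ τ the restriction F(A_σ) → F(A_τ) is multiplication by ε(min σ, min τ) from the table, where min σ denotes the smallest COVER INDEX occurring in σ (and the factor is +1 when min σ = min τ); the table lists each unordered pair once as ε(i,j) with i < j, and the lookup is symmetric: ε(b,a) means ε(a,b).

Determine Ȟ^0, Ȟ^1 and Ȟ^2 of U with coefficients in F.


Ȟ^0(U;F) ≅ 0, Ȟ^1(U;F) ≅ Z/2 and Ȟ^2(U;F) ≅ 0

nonempty intersections:
  A12={q5,q8} A13={q12} A23={q3,q4,q7}
C dims 3,3; δ0: rk 3, SNF 1^2·2
Ȟ^0: (3−3)−0=0 ⇒ 0
Ȟ^1: (3−0)−3=0 plus torsion [2] ⇒ Z/2
Ȟ^2: (0−0)−0=0 ⇒ 0


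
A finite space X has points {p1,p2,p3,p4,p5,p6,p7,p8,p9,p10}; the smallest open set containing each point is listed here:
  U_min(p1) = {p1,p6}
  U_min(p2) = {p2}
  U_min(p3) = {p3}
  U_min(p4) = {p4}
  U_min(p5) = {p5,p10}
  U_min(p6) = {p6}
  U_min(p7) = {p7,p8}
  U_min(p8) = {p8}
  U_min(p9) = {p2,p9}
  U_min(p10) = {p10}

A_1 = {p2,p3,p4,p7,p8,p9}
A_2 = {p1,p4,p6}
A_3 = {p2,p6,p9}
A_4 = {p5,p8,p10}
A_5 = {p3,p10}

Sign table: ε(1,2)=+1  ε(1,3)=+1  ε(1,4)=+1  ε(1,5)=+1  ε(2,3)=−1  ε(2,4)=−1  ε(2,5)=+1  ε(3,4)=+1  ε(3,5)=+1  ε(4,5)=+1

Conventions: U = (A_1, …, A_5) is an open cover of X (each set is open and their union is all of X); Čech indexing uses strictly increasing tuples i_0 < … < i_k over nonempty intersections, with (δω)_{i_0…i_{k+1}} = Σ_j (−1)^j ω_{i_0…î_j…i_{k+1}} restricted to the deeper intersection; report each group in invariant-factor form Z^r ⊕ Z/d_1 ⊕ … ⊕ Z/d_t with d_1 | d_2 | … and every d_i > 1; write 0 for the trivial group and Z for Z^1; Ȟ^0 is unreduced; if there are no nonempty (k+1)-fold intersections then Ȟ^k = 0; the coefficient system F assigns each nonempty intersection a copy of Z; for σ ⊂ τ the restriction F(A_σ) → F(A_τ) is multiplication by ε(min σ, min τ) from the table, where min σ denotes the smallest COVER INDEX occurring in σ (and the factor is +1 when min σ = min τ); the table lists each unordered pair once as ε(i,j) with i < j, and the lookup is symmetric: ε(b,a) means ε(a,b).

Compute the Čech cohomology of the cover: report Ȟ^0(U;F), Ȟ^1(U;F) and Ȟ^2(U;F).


Ȟ^0(U;F) ≅ 0,  Ȟ^1(U;F) ≅ Z ⊕ Z/2,  Ȟ^2(U;F) ≅ 0

nonempty overlaps:
  A12={p4} A13={p2,p9} A14={p8} A15={p3} A23={p6} A45={p10}
C dims 5,6; δ0: rk 5, SNF 1^4·2
degree 0: 5−5−0 = 0 → Ȟ^0 ≅ 0
degree 1: 6−0−5 = 1 plus torsion [2] → Ȟ^1 ≅ Z ⊕ Z/2
degree 2: 0−0−0 = 0 → Ȟ^2 ≅ 0


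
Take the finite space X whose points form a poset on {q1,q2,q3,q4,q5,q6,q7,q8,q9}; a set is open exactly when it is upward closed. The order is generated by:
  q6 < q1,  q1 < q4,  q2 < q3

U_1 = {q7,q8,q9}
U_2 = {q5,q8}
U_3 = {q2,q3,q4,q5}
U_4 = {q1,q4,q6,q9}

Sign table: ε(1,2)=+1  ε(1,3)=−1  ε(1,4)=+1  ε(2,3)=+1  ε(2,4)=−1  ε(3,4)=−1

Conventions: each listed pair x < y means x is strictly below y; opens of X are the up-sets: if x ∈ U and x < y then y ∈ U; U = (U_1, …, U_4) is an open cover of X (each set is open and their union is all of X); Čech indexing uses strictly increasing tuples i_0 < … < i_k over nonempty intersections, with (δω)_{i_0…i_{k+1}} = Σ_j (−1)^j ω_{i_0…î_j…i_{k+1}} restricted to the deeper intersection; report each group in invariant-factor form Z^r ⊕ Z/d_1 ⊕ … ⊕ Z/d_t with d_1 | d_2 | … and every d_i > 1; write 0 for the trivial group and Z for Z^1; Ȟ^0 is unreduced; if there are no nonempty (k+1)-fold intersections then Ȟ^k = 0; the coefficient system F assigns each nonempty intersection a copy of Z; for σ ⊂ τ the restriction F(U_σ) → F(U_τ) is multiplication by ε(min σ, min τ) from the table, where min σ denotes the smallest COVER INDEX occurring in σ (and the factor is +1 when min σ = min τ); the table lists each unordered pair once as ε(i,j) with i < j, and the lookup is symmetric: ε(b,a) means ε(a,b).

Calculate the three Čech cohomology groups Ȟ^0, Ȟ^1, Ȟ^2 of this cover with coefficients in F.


Ȟ^0 ≅ 0; Ȟ^1 ≅ Z/2; Ȟ^2 ≅ 0

intersection data:
  U12={q8} U14={q9} U23={q5} U34={q4}
C dims 4,4; δ0: rk 4, SNF 1^3·2
Ȟ^0 = (4 − 4) − 0 = 0, so Ȟ^0 ≅ 0
Ȟ^1 = (4 − 0) − 4 = 0 plus torsion [2], so Ȟ^1 ≅ Z/2
Ȟ^2 = (0 − 0) − 0 = 0, so Ȟ^2 ≅ 0


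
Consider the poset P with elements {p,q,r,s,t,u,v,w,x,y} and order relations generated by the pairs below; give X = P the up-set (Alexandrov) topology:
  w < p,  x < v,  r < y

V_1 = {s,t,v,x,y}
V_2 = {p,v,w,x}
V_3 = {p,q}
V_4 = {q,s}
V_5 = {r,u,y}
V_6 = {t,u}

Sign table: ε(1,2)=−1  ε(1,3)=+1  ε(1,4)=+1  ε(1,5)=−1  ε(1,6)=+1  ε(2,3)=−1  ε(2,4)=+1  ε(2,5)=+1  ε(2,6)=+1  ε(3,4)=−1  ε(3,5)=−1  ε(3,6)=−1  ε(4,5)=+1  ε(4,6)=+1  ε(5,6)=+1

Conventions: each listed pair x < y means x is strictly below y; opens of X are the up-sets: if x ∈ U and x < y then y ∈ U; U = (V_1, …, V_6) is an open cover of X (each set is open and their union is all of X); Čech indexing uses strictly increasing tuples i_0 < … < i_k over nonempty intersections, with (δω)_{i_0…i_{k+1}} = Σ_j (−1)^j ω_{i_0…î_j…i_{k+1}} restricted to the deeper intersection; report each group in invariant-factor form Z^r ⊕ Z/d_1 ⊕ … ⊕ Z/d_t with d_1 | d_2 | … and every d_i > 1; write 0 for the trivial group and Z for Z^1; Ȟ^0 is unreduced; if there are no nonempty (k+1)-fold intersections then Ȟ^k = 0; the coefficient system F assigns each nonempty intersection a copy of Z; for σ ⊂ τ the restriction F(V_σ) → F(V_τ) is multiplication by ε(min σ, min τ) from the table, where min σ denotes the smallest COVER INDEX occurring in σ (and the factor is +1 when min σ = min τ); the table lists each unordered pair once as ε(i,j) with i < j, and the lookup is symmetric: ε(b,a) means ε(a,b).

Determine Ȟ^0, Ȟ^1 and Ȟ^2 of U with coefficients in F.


Ȟ^0(U;F) ≅ 0, Ȟ^1(U;F) ≅ Z ⊕ Z/2, Ȟ^2(U;F) ≅ 0

nerve of the cover:
  V12={v,x} V14={s} V15={y} V16={t} V23={p} V34={q} V56={u}
C dims 6,7; δ0: rk 6, SNF 1^5·2
Ȟ^0 = (6 − 6) − 0 = 0, so Ȟ^0 ≅ 0
Ȟ^1 = (7 − 0) − 6 = 1 plus torsion [2], so Ȟ^1 ≅ Z ⊕ Z/2
Ȟ^2 = (0 − 0) − 0 = 0, so Ȟ^2 ≅ 0


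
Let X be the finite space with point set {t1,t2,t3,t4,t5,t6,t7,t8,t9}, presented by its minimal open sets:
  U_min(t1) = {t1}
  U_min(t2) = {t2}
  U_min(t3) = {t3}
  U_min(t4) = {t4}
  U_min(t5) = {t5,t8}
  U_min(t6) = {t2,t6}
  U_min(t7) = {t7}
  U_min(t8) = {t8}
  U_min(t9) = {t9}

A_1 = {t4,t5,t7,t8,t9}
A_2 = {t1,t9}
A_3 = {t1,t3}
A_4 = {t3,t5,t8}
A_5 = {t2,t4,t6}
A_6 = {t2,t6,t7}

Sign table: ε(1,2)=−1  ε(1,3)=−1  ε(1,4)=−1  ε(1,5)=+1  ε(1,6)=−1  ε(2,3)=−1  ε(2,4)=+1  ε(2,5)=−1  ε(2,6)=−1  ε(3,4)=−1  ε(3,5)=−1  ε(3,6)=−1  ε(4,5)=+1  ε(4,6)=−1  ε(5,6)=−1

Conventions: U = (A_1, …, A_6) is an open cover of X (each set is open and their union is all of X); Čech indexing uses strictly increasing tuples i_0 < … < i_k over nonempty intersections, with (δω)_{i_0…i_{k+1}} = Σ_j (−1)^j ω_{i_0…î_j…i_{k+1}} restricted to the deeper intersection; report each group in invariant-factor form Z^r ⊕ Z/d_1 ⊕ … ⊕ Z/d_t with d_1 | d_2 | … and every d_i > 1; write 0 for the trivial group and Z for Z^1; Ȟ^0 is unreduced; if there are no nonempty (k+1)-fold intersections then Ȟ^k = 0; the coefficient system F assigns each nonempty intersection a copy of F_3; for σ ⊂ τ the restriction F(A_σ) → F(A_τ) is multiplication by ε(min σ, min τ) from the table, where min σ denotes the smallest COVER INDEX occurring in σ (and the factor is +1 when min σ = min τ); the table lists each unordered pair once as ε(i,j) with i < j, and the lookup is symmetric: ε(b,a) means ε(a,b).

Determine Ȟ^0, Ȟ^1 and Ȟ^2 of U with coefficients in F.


nerve simplices:
  A12={t9} A14={t5,t8} A15={t4} A16={t7} A23={t1} A34={t3} A56={t2,t6}
C dims 6,7; δ0: rk_F3 5
degree 0: 6−5−0 = 1 → Ȟ^0 ≅ Z/3
degree 1: 7−0−5 = 2 → Ȟ^1 ≅ Z/3 ⊕ Z/3
degree 2: 0−0−0 = 0 → Ȟ^2 ≅ 0

Ȟ^0 = Z/3; Ȟ^1 = Z/3 ⊕ Z/3; Ȟ^2 = 0


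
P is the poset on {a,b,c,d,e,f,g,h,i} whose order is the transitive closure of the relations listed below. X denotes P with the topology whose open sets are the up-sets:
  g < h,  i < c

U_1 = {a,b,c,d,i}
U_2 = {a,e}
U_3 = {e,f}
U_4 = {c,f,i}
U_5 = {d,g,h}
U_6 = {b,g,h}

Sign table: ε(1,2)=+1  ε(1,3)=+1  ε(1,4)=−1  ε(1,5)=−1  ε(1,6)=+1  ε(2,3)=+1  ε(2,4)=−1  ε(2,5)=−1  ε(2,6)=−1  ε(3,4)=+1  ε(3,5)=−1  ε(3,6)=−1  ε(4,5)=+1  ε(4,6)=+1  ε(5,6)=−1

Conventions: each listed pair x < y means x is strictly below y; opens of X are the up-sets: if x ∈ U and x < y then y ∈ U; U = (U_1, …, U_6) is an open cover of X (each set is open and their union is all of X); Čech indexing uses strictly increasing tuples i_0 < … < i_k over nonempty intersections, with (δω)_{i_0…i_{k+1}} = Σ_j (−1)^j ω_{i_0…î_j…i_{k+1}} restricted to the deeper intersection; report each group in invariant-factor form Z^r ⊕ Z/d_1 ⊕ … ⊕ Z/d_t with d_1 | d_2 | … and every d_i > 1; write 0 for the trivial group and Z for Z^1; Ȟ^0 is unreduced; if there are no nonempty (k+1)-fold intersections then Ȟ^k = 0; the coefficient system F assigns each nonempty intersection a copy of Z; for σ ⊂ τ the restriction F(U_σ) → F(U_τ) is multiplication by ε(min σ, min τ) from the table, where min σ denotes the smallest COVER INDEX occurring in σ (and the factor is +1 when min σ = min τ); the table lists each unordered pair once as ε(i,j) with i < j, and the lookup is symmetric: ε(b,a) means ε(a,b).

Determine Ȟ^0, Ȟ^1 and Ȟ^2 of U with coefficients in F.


nonempty overlaps:
  U12={a} U14={c,i} U15={d} U16={b} U23={e} U34={f} U56={g,h}
C dims 6,7; δ0: rk 6, SNF 1^5·2
degree 0: 6−6−0 = 0 → Ȟ^0 ≅ 0
degree 1: 7−0−6 = 1 plus torsion [2] → Ȟ^1 ≅ Z ⊕ Z/2
degree 2: 0−0−0 = 0 → Ȟ^2 ≅ 0

Ȟ^0 = 0,  Ȟ^1 = Z ⊕ Z/2,  Ȟ^2 = 0


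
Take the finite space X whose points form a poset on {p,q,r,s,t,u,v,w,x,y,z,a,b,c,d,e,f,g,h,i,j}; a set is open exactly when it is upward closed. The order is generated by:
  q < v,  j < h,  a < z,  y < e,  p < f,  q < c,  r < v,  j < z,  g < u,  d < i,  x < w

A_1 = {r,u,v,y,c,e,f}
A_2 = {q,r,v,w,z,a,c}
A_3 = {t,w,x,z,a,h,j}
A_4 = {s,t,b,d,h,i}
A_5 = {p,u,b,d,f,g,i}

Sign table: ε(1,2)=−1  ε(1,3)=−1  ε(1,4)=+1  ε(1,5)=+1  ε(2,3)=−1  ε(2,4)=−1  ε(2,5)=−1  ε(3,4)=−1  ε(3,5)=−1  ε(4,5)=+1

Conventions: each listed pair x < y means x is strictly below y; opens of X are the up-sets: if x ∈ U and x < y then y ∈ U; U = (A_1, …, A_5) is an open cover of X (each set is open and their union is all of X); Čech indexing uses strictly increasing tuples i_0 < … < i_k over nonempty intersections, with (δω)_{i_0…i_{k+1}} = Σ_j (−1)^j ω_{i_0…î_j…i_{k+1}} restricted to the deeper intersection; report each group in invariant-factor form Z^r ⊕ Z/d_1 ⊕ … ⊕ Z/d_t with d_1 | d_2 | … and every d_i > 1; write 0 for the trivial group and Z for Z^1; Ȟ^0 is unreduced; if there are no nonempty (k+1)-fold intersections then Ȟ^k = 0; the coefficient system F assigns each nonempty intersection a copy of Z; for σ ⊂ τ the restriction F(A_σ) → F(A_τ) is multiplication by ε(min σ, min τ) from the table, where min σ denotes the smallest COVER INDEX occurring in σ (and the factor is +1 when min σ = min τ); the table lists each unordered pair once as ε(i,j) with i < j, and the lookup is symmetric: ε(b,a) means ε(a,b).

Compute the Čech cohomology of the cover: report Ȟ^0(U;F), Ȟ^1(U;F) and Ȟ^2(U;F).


nerve simplices:
  A12={r,v,c} A15={u,f} A23={w,z,a} A34={t,h} A45={b,d,i}
C dims 5,5; δ0: rk 5, SNF 1^4·2
degree 0: 5−5−0 = 0 → Ȟ^0 ≅ 0
degree 1: 5−0−5 = 0 plus torsion [2] → Ȟ^1 ≅ Z/2
degree 2: 0−0−0 = 0 → Ȟ^2 ≅ 0

Ȟ^0(U;F) ≅ 0,  Ȟ^1(U;F) ≅ Z/2,  Ȟ^2(U;F) ≅ 0


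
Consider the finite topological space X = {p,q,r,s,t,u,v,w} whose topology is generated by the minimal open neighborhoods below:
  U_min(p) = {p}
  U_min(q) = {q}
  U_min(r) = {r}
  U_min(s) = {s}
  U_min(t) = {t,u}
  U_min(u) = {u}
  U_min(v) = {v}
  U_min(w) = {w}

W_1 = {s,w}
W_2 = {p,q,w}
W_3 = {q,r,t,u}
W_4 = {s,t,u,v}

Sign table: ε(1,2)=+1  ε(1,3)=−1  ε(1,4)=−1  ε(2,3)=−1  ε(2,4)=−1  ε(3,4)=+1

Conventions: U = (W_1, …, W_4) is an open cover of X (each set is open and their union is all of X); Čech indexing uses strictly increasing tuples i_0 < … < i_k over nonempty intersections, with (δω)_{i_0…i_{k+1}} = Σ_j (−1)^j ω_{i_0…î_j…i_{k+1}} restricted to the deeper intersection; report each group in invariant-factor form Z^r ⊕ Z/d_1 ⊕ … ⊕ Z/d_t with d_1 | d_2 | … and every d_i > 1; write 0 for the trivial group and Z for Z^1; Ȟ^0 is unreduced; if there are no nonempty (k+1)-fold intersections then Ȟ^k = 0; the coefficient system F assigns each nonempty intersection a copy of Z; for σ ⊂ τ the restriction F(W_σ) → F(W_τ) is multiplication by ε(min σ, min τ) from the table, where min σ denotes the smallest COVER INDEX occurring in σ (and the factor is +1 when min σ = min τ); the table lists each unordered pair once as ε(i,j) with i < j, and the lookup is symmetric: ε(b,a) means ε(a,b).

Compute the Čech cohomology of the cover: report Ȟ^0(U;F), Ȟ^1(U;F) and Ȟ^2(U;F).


Ȟ^0(U;F) ≅ Z,  Ȟ^1(U;F) ≅ Z,  Ȟ^2(U;F) ≅ 0

intersection data:
  W12={w} W14={s} W23={q} W34={t,u}
C dims 4,4; δ0: rk 3, SNF 1^3
Ȟ^0 = (4 − 3) − 0 = 1, so Ȟ^0 ≅ Z
Ȟ^1 = (4 − 0) − 3 = 1, so Ȟ^1 ≅ Z
Ȟ^2 = (0 − 0) − 0 = 0, so Ȟ^2 ≅ 0


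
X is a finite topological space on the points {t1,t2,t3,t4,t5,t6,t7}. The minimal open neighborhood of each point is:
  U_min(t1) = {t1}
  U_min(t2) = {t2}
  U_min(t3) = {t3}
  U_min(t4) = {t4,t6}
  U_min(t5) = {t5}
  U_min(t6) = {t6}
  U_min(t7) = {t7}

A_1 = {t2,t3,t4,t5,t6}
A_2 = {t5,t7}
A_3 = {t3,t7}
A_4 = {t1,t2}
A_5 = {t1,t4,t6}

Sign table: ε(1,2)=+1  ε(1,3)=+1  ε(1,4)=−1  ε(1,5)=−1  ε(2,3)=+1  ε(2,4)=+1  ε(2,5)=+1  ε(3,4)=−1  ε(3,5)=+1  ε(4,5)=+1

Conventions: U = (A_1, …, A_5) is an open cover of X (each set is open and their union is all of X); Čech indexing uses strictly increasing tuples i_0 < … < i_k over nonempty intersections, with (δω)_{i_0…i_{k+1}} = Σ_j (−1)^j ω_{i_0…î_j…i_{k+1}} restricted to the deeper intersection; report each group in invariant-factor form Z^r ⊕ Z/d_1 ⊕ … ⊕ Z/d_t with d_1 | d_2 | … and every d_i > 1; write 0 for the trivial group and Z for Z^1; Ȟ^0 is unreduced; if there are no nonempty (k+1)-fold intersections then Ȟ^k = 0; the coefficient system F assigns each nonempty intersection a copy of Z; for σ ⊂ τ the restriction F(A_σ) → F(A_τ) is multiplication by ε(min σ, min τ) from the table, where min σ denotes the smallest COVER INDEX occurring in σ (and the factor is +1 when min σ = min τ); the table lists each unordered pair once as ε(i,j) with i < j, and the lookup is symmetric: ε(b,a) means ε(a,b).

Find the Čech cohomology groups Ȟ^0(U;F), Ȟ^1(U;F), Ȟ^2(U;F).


Ȟ^0 = Z, Ȟ^1 = Z^2, Ȟ^2 = 0

nerve of the cover:
  A12={t5} A13={t3} A14={t2} A15={t4,t6} A23={t7} A45={t1}
C dims 5,6; δ0: rk 4, SNF 1^4
Ȟ^0 = (5 − 4) − 0 = 1, so Ȟ^0 ≅ Z
Ȟ^1 = (6 − 0) − 4 = 2, so Ȟ^1 ≅ Z^2
Ȟ^2 = (0 − 0) − 0 = 0, so Ȟ^2 ≅ 0


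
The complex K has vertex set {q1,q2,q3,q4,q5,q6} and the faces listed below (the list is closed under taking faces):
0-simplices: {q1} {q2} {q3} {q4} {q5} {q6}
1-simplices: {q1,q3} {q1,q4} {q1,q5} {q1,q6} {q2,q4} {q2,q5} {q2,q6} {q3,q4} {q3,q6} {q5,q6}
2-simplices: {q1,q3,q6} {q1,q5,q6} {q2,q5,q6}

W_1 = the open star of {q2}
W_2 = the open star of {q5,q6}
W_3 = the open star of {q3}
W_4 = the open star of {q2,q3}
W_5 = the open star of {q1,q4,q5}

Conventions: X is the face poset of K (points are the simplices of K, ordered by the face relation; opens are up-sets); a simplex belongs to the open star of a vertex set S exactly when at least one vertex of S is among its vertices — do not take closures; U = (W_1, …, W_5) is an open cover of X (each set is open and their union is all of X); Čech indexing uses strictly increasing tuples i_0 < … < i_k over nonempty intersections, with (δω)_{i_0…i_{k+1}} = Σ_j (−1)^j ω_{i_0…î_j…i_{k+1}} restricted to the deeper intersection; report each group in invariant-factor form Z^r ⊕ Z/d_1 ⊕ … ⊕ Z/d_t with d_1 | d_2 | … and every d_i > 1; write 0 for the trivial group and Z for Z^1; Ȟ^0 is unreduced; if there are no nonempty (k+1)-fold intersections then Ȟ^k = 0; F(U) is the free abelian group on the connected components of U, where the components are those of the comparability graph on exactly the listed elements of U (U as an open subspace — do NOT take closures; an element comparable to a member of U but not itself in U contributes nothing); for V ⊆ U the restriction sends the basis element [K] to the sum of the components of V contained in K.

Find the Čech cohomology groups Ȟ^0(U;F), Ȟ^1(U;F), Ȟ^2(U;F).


nerve of the cover:
  W1={{q2},{q2,q4},{q2,q5},{q2,q6},{q2,q5,q6}} W2={{q5},{q6},{q1,q5},{q1,q6},{q2,q5},{q2,q6},{q3,q6},{q5,q6},{q1,q3,q6},{q1,q5,q6},{q2,q5,q6}} W3={{q3},{q1,q3},{q3,q4},{q3,q6},{q1,q3,q6}} W4={{q2},{q3},{q1,q3},{q2,q4},{q2,q5},{q2,q6},{q3,q4},{q3,q6},{q1,q3,q6},{q2,q5,q6}} W5={{q1},{q4},{q5},{q1,q3},{q1,q4},{q1,q5},{q1,q6},{q2,q4},{q2,q5},{q3,q4},{q5,q6},{q1,q3,q6},{q1,q5,q6},{q2,q5,q6}}
  W12={{q2,q5},{q2,q6},{q2,q5,q6}} W14={{q2},{q2,q4},{q2,q5},{q2,q6},{q2,q5,q6}} W15={{q2,q4},{q2,q5},{q2,q5,q6}} W23={{q3,q6},{q1,q3,q6}} W24={{q2,q5},{q2,q6},{q3,q6},{q1,q3,q6},{q2,q5,q6}} W25={{q5},{q1,q5},{q1,q6},{q2,q5},{q5,q6},{q1,q3,q6},{q1,q5,q6},{q2,q5,q6}} W34={{q3},{q1,q3},{q3,q4},{q3,q6},{q1,q3,q6}} W35={{q1,q3},{q3,q4},{q1,q3,q6}} W45={{q1,q3},{q2,q4},{q2,q5},{q3,q4},{q1,q3,q6},{q2,q5,q6}}
  W124={{q2,q5},{q2,q6},{q2,q5,q6}} W125={{q2,q5},{q2,q5,q6}} W145={{q2,q4},{q2,q5},{q2,q5,q6}} W234={{q3,q6},{q1,q3,q6}} W235={{q1,q3,q6}} W245={{q2,q5},{q1,q3,q6},{q2,q5,q6}} W345={{q1,q3},{q3,q4},{q1,q3,q6}}
  W1245={{q2,q5},{q2,q5,q6}} W2345={{q1,q3,q6}}
components per intersection:
  W1: {{q2},{q2,q4},{q2,q5},{q2,q6},{q2,q5,q6}}
  W2: {{q5},{q6},{q1,q5},{q1,q6},{q2,q5},{q2,q6},{q3,q6},{q5,q6},{q1,q3,q6},{q1,q5,q6},{q2,q5,q6}}
  W3: {{q3},{q1,q3},{q3,q4},{q3,q6},{q1,q3,q6}}
  W4: {{q2},{q2,q4},{q2,q5},{q2,q6},{q2,q5,q6}} {{q3},{q1,q3},{q3,q4},{q3,q6},{q1,q3,q6}}
  W5: {{q1},{q4},{q5},{q1,q3},{q1,q4},{q1,q5},{q1,q6},{q2,q4},{q2,q5},{q3,q4},{q5,q6},{q1,q3,q6},{q1,q5,q6},{q2,q5,q6}}
  W12: {{q2,q5},{q2,q6},{q2,q5,q6}}
  W14: {{q2},{q2,q4},{q2,q5},{q2,q6},{q2,q5,q6}}
  W15: {{q2,q4}} {{q2,q5},{q2,q5,q6}}
  W23: {{q3,q6},{q1,q3,q6}}
  W24: {{q2,q5},{q2,q6},{q2,q5,q6}} {{q3,q6},{q1,q3,q6}}
  W25: {{q5},{q1,q5},{q1,q6},{q2,q5},{q5,q6},{q1,q3,q6},{q1,q5,q6},{q2,q5,q6}}
  W34: {{q3},{q1,q3},{q3,q4},{q3,q6},{q1,q3,q6}}
  W35: {{q1,q3},{q1,q3,q6}} {{q3,q4}}
  W45: {{q1,q3},{q1,q3,q6}} {{q2,q4}} {{q2,q5},{q2,q5,q6}} {{q3,q4}}
  W124: {{q2,q5},{q2,q6},{q2,q5,q6}}
  W125: {{q2,q5},{q2,q5,q6}}
  W145: {{q2,q4}} {{q2,q5},{q2,q5,q6}}
  W234: {{q3,q6},{q1,q3,q6}}
  W235: {{q1,q3,q6}}
  W245: {{q2,q5},{q2,q5,q6}} {{q1,q3,q6}}
  W345: {{q1,q3},{q1,q3,q6}} {{q3,q4}}
  W1245: {{q2,q5},{q2,q5,q6}}
  W2345: {{q1,q3,q6}}
C dims 6,15,10,2; δ0: rk 5, SNF 1^5; δ1: rk 8, SNF 1^8; δ2: rk 2, SNF 1^2
Ȟ^0 = (6 − 5) − 0 = 1, so Ȟ^0 ≅ Z
Ȟ^1 = (15 − 8) − 5 = 2, so Ȟ^1 ≅ Z^2
Ȟ^2 = (10 − 2) − 8 = 0, so Ȟ^2 ≅ 0

Ȟ^0 ≅ Z,  Ȟ^1 ≅ Z^2,  Ȟ^2 ≅ 0


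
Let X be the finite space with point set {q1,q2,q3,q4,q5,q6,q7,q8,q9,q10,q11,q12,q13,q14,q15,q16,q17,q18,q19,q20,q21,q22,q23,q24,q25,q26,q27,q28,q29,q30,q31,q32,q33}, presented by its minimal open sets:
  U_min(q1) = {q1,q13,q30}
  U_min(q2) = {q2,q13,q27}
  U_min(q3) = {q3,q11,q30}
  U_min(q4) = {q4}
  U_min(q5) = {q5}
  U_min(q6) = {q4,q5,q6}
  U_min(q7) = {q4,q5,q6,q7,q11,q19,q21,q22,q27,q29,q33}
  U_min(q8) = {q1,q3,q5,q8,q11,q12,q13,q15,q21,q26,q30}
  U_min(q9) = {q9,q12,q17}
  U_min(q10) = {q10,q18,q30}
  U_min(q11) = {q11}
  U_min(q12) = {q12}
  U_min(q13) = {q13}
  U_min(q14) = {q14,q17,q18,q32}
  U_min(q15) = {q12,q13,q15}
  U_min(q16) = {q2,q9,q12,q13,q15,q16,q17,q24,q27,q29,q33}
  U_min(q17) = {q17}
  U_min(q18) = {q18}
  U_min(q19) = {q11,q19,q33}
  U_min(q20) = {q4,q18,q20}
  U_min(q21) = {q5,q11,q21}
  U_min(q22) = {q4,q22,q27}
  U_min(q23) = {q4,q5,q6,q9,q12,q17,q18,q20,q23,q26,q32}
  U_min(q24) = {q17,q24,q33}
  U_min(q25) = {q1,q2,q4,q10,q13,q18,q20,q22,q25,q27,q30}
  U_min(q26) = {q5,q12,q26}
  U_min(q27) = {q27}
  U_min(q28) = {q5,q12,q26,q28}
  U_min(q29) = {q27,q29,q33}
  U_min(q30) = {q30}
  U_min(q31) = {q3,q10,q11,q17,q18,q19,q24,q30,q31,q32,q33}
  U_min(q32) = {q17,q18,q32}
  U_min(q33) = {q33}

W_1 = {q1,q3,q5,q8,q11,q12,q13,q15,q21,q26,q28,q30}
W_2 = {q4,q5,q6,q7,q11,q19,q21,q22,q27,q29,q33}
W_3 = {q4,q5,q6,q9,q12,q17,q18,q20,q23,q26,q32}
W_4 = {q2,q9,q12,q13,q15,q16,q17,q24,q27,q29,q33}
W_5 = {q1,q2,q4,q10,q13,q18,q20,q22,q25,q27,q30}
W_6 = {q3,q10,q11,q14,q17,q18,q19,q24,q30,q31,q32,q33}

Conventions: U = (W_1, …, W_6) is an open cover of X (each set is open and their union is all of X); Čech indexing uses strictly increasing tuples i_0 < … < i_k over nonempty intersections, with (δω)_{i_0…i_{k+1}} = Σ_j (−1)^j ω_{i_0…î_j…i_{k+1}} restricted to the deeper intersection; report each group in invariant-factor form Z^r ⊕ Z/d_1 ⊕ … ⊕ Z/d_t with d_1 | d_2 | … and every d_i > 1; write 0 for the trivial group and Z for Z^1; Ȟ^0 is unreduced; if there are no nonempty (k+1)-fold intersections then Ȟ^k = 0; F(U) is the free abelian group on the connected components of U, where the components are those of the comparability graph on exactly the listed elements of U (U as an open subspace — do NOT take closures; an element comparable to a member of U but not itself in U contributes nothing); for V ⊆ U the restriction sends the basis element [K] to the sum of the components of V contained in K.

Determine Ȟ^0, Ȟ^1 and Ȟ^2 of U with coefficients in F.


cover nerve:
  W12={q5,q11,q21} W13={q5,q12,q26} W14={q12,q13,q15} W15={q1,q13,q30} W16={q3,q11,q30} W23={q4,q5,q6} W24={q27,q29,q33} W25={q4,q22,q27} W26={q11,q19,q33} W34={q9,q12,q17} W35={q4,q18,q20} W36={q17,q18,q32} W45={q2,q13,q27} W46={q17,q24,q33} W56={q10,q18,q30}
  W123={q5} W126={q11} W134={q12} W145={q13} W156={q30} W235={q4} W245={q27} W246={q33} W346={q17} W356={q18}
components per intersection:
  W1: {q1,q3,q5,q8,q11,q12,q13,q15,q21,q26,q28,q30}
  W2: {q4,q5,q6,q7,q11,q19,q21,q22,q27,q29,q33}
  W3: {q4,q5,q6,q9,q12,q17,q18,q20,q23,q26,q32}
  W4: {q2,q9,q12,q13,q15,q16,q17,q24,q27,q29,q33}
  W5: {q1,q2,q4,q10,q13,q18,q20,q22,q25,q27,q30}
  W6: {q3,q10,q11,q14,q17,q18,q19,q24,q30,q31,q32,q33}
  W12: {q5,q11,q21}
  W13: {q5,q12,q26}
  W14: {q12,q13,q15}
  W15: {q1,q13,q30}
  W16: {q3,q11,q30}
  W23: {q4,q5,q6}
  W24: {q27,q29,q33}
  W25: {q4,q22,q27}
  W26: {q11,q19,q33}
  W34: {q9,q12,q17}
  W35: {q4,q18,q20}
  W36: {q17,q18,q32}
  W45: {q2,q13,q27}
  W46: {q17,q24,q33}
  W56: {q10,q18,q30}
  W123: {q5}
  W126: {q11}
  W134: {q12}
  W145: {q13}
  W156: {q30}
  W235: {q4}
  W245: {q27}
  W246: {q33}
  W346: {q17}
  W356: {q18}
C dims 6,15,10; δ0: rk 5, SNF 1^5; δ1: rk 10, SNF 1^9·2
Ȟ^0: (6−5)−0=1 ⇒ Z
Ȟ^1: (15−10)−5=0 ⇒ 0
Ȟ^2: (10−0)−10=0 plus torsion [2] ⇒ Z/2

Ȟ^0 ≅ Z, Ȟ^1 ≅ 0, Ȟ^2 ≅ Z/2


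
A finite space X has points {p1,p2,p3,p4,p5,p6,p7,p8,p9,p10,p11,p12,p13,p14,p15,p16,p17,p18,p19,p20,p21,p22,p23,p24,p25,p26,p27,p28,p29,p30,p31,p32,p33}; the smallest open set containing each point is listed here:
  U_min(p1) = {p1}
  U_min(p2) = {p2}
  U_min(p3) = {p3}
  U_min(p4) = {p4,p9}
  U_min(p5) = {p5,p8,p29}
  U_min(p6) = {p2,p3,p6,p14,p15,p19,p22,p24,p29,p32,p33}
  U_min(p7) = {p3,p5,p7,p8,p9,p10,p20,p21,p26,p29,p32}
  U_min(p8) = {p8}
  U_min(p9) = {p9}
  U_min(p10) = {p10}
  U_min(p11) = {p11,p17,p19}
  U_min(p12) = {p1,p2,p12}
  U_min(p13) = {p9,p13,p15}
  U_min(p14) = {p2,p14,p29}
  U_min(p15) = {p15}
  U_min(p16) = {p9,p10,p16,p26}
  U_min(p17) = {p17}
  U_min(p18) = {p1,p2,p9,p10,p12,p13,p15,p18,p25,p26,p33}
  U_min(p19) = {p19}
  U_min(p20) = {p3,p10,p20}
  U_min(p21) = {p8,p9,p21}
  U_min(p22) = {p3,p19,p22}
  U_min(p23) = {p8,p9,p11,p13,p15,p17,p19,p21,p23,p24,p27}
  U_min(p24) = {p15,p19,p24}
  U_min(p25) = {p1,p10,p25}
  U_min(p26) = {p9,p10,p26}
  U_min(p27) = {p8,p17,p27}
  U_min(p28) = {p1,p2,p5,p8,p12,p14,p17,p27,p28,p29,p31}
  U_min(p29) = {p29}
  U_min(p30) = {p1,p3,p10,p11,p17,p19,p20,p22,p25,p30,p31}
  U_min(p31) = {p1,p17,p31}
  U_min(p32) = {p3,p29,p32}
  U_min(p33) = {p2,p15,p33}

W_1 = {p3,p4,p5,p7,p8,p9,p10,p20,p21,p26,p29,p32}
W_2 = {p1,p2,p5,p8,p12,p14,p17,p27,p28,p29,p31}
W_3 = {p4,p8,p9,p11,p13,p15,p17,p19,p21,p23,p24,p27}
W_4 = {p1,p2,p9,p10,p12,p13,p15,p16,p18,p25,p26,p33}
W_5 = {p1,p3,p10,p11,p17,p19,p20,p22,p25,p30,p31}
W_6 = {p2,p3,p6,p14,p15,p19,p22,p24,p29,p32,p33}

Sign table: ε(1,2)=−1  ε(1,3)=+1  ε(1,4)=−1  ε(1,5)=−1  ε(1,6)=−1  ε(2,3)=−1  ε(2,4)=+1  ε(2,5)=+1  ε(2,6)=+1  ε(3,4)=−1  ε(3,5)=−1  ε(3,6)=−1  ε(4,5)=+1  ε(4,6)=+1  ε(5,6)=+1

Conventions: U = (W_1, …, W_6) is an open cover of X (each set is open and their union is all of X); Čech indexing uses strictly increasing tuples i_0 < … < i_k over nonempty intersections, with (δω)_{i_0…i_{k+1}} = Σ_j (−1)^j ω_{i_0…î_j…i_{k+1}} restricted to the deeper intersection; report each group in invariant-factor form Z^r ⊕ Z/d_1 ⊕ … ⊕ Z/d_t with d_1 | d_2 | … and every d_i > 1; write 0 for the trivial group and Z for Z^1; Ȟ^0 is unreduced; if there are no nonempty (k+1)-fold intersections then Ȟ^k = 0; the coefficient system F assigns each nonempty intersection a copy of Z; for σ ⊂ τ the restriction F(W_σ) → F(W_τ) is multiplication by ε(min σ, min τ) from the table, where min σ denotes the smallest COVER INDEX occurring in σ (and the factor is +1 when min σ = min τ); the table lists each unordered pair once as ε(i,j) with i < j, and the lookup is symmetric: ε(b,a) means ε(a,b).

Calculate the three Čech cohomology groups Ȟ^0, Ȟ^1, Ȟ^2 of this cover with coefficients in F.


intersection data:
  W12={p5,p8,p29} W13={p4,p8,p9,p21} W14={p9,p10,p26} W15={p3,p10,p20} W16={p3,p29,p32} W23={p8,p17,p27} W24={p1,p2,p12} W25={p1,p17,p31} W26={p2,p14,p29} W34={p9,p13,p15} W35={p11,p17,p19} W36={p15,p19,p24} W45={p1,p10,p25} W46={p2,p15,p33} W56={p3,p19,p22}
  W123={p8} W126={p29} W134={p9} W145={p10} W156={p3} W235={p17} W245={p1} W246={p2} W346={p15} W356={p19}
C dims 6,15,10; δ0: rk 5, SNF 1^5; δ1: rk 10, SNF 1^9·2
Ȟ^0 = (6 − 5) − 0 = 1, so Ȟ^0 ≅ Z
Ȟ^1 = (15 − 10) − 5 = 0, so Ȟ^1 ≅ 0
Ȟ^2 = (10 − 0) − 10 = 0 plus torsion [2], so Ȟ^2 ≅ Z/2

Ȟ^0 ≅ Z; Ȟ^1 ≅ 0; Ȟ^2 ≅ Z/2


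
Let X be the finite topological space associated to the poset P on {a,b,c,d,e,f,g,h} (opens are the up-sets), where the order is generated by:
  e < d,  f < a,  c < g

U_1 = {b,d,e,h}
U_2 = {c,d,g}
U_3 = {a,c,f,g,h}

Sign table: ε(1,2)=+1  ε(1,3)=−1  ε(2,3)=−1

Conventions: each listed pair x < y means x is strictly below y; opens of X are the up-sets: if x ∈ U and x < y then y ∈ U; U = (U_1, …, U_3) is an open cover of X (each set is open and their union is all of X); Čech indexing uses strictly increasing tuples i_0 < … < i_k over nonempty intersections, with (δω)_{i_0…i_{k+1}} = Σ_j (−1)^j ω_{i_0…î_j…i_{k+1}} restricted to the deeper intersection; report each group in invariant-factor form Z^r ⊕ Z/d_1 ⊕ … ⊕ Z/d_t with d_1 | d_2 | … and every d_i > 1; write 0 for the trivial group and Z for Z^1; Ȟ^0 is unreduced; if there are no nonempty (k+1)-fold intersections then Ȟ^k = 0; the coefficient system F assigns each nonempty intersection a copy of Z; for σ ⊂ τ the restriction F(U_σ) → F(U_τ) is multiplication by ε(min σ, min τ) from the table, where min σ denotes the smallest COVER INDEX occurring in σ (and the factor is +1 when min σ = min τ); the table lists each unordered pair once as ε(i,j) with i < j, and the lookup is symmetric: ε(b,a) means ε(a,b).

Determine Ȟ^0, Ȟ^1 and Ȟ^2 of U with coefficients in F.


nerve simplices:
  U12={d} U13={h} U23={c,g}
C dims 3,3; δ0: rk 2, SNF 1^2
degree 0: 3−2−0 = 1 → Ȟ^0 ≅ Z
degree 1: 3−0−2 = 1 → Ȟ^1 ≅ Z
degree 2: 0−0−0 = 0 → Ȟ^2 ≅ 0

Ȟ^0(U;F) ≅ Z,  Ȟ^1(U;F) ≅ Z,  Ȟ^2(U;F) ≅ 0


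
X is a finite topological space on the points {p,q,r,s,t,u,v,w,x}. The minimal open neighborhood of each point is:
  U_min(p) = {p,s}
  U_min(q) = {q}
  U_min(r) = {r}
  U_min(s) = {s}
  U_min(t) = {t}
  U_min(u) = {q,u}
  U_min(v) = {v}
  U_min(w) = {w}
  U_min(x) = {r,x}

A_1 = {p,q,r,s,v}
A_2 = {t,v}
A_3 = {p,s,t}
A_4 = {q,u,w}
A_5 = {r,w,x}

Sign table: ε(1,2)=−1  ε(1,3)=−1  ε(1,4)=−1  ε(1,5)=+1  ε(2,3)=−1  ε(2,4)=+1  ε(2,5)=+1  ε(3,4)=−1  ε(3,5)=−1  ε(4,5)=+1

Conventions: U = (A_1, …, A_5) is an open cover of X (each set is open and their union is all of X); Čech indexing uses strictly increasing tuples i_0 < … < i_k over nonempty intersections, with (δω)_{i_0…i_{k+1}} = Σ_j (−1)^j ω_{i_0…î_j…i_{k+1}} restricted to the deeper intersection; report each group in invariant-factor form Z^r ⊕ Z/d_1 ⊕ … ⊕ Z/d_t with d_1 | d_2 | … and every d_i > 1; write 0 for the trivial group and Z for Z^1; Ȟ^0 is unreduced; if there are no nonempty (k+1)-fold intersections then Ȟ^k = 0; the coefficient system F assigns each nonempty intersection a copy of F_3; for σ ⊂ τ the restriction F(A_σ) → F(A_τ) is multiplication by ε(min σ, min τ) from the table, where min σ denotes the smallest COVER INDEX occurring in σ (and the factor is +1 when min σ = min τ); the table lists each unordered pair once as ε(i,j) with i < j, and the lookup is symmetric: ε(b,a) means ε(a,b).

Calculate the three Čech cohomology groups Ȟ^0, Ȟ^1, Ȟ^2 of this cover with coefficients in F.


nerve simplices:
  A12={v} A13={p,s} A14={q} A15={r} A23={t} A45={w}
C dims 5,6; δ0: rk_F3 5
degree 0: 5−5−0 = 0 → Ȟ^0 ≅ 0
degree 1: 6−0−5 = 1 → Ȟ^1 ≅ Z/3
degree 2: 0−0−0 = 0 → Ȟ^2 ≅ 0

Ȟ^0(U;F) ≅ 0,  Ȟ^1(U;F) ≅ Z/3,  Ȟ^2(U;F) ≅ 0


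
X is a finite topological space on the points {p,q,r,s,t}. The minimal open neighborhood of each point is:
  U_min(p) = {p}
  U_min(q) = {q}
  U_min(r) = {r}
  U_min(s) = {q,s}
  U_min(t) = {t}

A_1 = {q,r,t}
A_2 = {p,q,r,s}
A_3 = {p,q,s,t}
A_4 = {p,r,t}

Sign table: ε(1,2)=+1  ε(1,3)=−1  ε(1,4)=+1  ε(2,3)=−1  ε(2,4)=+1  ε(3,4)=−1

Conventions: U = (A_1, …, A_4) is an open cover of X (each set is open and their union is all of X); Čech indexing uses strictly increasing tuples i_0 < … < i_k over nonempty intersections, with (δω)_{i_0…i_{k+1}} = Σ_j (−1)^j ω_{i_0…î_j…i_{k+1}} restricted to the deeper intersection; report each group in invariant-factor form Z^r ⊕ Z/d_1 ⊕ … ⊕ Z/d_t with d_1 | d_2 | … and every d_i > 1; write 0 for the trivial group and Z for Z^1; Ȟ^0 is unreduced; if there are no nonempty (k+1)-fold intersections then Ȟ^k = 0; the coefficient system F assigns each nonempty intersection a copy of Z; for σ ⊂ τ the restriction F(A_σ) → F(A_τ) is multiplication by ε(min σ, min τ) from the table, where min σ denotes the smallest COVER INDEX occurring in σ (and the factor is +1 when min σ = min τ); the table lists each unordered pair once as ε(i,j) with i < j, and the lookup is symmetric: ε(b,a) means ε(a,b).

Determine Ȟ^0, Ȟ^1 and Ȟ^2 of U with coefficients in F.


Ȟ^0(U;F) ≅ Z, Ȟ^1(U;F) ≅ 0 and Ȟ^2(U;F) ≅ Z

nonempty overlaps:
  A12={q,r} A13={q,t} A14={r,t} A23={p,q,s} A24={p,r} A34={p,t}
  A123={q} A124={r} A134={t} A234={p}
C dims 4,6,4; δ0: rk 3, SNF 1^3; δ1: rk 3, SNF 1^3
degree 0: 4−3−0 = 1 → Ȟ^0 ≅ Z
degree 1: 6−3−3 = 0 → Ȟ^1 ≅ 0
degree 2: 4−0−3 = 1 → Ȟ^2 ≅ Z


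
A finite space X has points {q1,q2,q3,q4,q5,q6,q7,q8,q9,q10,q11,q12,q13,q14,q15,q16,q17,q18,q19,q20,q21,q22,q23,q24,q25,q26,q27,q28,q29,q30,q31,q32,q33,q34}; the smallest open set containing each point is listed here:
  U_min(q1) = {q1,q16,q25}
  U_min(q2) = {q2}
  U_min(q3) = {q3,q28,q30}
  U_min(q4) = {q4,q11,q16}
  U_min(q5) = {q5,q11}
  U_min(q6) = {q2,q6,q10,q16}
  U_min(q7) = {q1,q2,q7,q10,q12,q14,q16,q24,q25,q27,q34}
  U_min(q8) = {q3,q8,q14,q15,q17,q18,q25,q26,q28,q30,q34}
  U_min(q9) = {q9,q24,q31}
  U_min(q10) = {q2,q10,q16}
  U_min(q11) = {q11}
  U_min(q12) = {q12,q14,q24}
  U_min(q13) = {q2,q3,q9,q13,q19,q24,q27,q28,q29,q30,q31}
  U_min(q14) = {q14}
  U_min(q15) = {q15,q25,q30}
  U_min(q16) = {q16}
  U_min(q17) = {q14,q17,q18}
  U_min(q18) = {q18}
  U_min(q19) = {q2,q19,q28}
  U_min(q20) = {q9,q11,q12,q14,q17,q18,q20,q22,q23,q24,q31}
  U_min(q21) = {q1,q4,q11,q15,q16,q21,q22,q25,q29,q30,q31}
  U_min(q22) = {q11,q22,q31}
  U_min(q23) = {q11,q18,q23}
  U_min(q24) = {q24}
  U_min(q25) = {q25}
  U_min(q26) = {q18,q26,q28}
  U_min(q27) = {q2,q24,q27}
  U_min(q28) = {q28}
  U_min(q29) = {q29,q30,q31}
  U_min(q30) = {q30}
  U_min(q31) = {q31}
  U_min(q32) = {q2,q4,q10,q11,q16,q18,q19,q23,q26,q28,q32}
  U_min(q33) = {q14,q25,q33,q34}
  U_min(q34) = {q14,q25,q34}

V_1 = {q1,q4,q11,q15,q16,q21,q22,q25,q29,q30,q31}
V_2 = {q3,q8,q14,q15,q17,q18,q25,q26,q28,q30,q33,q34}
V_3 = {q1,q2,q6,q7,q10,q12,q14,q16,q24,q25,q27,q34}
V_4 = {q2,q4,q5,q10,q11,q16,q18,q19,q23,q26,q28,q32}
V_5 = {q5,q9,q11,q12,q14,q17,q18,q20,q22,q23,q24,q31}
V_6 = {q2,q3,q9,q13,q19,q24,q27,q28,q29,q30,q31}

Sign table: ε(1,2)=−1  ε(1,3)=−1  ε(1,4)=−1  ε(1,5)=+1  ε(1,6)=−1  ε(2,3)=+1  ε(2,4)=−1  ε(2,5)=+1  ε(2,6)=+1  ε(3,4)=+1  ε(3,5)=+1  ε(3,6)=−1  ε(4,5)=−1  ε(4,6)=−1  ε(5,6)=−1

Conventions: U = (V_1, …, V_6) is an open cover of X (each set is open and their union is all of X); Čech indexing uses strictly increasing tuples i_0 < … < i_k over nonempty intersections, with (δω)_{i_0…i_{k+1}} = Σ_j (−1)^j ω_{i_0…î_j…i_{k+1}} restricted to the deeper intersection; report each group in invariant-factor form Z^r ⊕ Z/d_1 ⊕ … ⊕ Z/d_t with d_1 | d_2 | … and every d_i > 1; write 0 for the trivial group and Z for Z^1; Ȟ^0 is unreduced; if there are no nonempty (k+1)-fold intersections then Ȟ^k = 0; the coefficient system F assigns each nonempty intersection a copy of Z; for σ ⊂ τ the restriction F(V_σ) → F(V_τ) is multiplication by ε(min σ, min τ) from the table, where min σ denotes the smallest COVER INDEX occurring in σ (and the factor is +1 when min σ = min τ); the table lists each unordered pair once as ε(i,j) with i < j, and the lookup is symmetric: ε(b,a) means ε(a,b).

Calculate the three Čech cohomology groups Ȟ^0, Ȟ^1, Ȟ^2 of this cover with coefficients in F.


Ȟ^0 ≅ 0,  Ȟ^1 ≅ Z/2,  Ȟ^2 ≅ Z

nonempty intersections:
  V12={q15,q25,q30} V13={q1,q16,q25} V14={q4,q11,q16} V15={q11,q22,q31} V16={q29,q30,q31} V23={q14,q25,q34} V24={q18,q26,q28} V25={q14,q17,q18} V26={q3,q28,q30} V34={q2,q10,q16} V35={q12,q14,q24} V36={q2,q24,q27} V45={q5,q11,q18,q23} V46={q2,q19,q28} V56={q9,q24,q31}
  V123={q25} V126={q30} V134={q16} V145={q11} V156={q31} V235={q14} V245={q18} V246={q28} V346={q2} V356={q24}
C dims 6,15,10; δ0: rk 6, SNF 1^5·2; δ1: rk 9, SNF 1^9
Ȟ^0: (6−6)−0=0 ⇒ 0
Ȟ^1: (15−9)−6=0 plus torsion [2] ⇒ Z/2
Ȟ^2: (10−0)−9=1 ⇒ Z
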